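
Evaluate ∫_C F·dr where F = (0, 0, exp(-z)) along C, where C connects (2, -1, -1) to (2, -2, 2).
-(1 - exp(3))*exp(-2)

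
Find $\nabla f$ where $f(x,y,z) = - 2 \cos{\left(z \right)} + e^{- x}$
(-exp(-x), 0, 2*sin(z))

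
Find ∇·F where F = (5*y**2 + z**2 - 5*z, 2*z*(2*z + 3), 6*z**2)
12*z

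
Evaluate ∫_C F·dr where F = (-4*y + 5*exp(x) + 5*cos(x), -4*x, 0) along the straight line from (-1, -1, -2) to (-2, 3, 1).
-5*sin(2) - 5*exp(-1) + 5*exp(-2) + 5*sin(1) + 28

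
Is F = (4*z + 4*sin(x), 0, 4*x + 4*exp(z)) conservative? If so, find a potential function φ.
Yes, F is conservative. φ = 4*x*z + 4*exp(z) - 4*cos(x)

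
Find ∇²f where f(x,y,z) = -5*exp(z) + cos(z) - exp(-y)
-5*exp(z) - cos(z) - exp(-y)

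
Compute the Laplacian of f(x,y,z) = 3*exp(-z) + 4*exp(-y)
3*exp(-z) + 4*exp(-y)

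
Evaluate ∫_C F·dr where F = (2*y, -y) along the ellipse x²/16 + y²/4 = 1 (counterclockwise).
-16*pi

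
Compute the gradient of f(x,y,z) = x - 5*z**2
(1, 0, -10*z)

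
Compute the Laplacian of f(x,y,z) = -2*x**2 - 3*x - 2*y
-4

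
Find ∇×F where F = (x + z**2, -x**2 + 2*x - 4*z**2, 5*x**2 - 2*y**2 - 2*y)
(-4*y + 8*z - 2, -10*x + 2*z, 2 - 2*x)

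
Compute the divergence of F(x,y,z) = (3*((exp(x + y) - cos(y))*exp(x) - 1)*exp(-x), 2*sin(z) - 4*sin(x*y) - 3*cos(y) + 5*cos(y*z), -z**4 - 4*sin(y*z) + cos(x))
-4*x*cos(x*y) - 4*y*cos(y*z) - 4*z**3 - 5*z*sin(y*z) + 3*exp(x + y) + 3*sin(y) + 3*exp(-x)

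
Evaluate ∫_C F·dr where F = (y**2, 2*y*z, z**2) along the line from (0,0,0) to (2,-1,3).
35/3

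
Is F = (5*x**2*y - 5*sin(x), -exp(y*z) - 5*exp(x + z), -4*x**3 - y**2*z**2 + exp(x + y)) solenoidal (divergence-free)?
No, ∇·F = 10*x*y - 2*y**2*z - z*exp(y*z) - 5*cos(x)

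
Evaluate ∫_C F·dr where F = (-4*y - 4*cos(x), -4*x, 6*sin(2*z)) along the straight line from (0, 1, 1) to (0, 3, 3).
-3*cos(6) + 3*cos(2)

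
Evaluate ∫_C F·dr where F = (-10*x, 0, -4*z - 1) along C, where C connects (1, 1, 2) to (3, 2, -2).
-36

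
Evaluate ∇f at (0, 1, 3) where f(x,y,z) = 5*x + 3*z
(5, 0, 3)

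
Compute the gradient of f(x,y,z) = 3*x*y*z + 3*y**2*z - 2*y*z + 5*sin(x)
(3*y*z + 5*cos(x), z*(3*x + 6*y - 2), y*(3*x + 3*y - 2))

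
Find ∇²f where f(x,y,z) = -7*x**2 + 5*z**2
-4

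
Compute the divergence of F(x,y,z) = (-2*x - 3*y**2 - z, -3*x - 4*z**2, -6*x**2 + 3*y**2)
-2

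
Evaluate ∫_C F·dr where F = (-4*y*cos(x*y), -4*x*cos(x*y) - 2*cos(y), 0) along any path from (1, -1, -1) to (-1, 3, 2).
-6*sin(1) + 2*sin(3)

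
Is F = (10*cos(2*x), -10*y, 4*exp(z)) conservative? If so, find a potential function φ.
Yes, F is conservative. φ = -5*y**2 + 4*exp(z) + 5*sin(2*x)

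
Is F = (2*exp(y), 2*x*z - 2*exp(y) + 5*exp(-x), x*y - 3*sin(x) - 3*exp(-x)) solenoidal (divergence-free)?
No, ∇·F = -2*exp(y)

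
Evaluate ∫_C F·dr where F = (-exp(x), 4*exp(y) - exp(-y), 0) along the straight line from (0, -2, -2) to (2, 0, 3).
-2*exp(2) - 4*exp(-2) + 6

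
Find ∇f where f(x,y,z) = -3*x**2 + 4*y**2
(-6*x, 8*y, 0)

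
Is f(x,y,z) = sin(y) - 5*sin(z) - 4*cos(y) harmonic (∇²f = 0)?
No, ∇²f = -sin(y) + 5*sin(z) + 4*cos(y)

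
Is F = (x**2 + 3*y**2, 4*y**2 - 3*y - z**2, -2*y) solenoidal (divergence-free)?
No, ∇·F = 2*x + 8*y - 3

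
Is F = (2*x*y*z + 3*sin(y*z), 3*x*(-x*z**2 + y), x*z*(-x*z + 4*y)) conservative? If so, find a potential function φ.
No, ∇×F = (2*x*z*(3*x + 2), 2*x*y + 2*x*z**2 - 4*y*z + 3*y*cos(y*z), -6*x*z**2 - 2*x*z + 3*y - 3*z*cos(y*z)) ≠ 0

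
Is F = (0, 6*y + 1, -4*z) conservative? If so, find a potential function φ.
Yes, F is conservative. φ = 3*y**2 + y - 2*z**2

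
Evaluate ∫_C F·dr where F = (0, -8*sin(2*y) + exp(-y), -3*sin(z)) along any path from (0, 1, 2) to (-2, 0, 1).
exp(-1) + 3*cos(1) - 7*cos(2) + 3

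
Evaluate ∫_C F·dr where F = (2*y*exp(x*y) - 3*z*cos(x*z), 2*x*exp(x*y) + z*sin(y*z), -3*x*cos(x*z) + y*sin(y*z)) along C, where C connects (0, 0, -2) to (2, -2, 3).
-1 - cos(6) + 2*exp(-4) - 3*sin(6)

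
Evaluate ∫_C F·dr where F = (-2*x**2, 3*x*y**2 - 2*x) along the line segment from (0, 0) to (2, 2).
8/3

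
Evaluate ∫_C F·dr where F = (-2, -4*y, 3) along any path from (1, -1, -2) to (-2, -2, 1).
9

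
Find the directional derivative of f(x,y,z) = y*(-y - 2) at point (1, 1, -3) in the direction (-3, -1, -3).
4*sqrt(19)/19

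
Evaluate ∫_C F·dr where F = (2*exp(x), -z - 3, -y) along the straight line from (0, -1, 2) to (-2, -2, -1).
-3 + 2*exp(-2)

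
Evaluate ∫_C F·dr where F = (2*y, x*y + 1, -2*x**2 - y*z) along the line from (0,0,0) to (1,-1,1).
-2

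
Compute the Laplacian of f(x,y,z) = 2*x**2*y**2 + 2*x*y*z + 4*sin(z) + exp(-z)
(4*(x**2 + y**2 - sin(z))*exp(z) + 1)*exp(-z)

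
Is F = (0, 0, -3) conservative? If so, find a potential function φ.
Yes, F is conservative. φ = -3*z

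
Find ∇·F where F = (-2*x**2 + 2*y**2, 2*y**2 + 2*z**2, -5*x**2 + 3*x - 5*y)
-4*x + 4*y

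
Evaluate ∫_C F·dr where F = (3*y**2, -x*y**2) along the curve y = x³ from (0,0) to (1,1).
9/70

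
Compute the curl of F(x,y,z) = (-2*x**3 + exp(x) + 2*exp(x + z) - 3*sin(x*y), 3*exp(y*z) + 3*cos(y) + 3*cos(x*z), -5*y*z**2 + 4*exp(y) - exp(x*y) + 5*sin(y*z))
(-x*exp(x*y) + 3*x*sin(x*z) - 3*y*exp(y*z) - 5*z**2 + 5*z*cos(y*z) + 4*exp(y), y*exp(x*y) + 2*exp(x + z), 3*x*cos(x*y) - 3*z*sin(x*z))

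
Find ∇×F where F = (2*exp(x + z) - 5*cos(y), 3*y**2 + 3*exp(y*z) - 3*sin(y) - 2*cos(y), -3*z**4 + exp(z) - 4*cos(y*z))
(-3*y*exp(y*z) + 4*z*sin(y*z), 2*exp(x + z), -5*sin(y))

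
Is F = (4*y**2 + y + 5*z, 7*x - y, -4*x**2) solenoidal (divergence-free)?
No, ∇·F = -1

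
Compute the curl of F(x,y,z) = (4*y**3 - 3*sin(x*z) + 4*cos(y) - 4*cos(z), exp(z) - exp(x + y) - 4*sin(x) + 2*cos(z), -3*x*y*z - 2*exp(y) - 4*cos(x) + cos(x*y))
(-3*x*z - x*sin(x*y) - 2*exp(y) - exp(z) + 2*sin(z), -3*x*cos(x*z) + 3*y*z + y*sin(x*y) - 4*sin(x) + 4*sin(z), -12*y**2 - exp(x + y) + 4*sin(y) - 4*cos(x))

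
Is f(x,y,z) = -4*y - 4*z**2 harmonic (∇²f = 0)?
No, ∇²f = -8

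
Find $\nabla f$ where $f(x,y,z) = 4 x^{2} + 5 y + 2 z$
(8*x, 5, 2)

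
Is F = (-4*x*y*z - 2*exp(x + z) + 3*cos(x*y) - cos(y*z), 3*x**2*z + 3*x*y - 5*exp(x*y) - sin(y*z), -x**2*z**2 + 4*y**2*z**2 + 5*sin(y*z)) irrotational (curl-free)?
No, ∇×F = (-3*x**2 + 8*y*z**2 + y*cos(y*z) + 5*z*cos(y*z), -4*x*y + 2*x*z**2 + y*sin(y*z) - 2*exp(x + z), 10*x*z + 3*x*sin(x*y) - 5*y*exp(x*y) + 3*y - z*sin(y*z))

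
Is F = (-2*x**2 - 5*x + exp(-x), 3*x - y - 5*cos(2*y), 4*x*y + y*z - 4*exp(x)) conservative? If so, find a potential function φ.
No, ∇×F = (4*x + z, -4*y + 4*exp(x), 3) ≠ 0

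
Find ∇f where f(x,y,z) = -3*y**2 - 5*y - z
(0, -6*y - 5, -1)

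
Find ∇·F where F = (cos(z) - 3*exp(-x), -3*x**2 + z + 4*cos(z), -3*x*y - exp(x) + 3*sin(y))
3*exp(-x)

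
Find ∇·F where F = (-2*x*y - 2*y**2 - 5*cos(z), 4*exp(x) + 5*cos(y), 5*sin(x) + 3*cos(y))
-2*y - 5*sin(y)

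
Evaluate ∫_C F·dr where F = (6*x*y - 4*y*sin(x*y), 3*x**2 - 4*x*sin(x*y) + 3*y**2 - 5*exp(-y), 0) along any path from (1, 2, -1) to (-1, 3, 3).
4*cos(3) - 5*exp(-2) + 5*exp(-3) - 4*cos(2) + 22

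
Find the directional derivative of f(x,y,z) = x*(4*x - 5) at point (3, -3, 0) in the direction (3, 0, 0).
19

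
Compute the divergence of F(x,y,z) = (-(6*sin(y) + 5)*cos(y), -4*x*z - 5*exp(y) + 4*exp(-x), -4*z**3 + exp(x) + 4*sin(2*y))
-12*z**2 - 5*exp(y)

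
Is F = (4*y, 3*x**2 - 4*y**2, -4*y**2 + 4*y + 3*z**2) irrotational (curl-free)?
No, ∇×F = (4 - 8*y, 0, 6*x - 4)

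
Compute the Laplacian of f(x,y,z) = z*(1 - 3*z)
-6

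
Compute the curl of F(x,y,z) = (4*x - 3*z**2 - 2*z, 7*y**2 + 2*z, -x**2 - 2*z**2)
(-2, 2*x - 6*z - 2, 0)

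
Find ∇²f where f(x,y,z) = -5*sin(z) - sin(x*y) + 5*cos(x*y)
x**2*(sin(x*y) - 5*cos(x*y)) + y**2*(sin(x*y) - 5*cos(x*y)) + 5*sin(z)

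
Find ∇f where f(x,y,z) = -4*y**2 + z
(0, -8*y, 1)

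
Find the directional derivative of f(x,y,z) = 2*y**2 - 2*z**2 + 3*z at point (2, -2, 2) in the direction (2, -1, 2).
-2/3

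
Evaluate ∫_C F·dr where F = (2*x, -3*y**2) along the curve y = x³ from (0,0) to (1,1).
0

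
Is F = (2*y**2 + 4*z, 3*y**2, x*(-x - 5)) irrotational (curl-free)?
No, ∇×F = (0, 2*x + 9, -4*y)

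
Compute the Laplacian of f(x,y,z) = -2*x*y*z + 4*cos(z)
-4*cos(z)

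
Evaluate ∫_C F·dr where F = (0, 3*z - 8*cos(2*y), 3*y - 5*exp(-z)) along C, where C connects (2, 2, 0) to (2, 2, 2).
5*exp(-2) + 7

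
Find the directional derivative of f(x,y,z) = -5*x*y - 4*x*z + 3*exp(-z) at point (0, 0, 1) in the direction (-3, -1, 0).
6*sqrt(10)/5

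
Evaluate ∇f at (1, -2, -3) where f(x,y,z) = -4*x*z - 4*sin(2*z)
(12, 0, -8*cos(6) - 4)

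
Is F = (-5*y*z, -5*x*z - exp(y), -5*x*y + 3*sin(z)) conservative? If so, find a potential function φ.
Yes, F is conservative. φ = -5*x*y*z - exp(y) - 3*cos(z)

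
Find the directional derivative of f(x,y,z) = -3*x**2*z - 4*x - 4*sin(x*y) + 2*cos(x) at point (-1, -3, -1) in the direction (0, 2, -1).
sqrt(5)*(8*cos(3) + 3)/5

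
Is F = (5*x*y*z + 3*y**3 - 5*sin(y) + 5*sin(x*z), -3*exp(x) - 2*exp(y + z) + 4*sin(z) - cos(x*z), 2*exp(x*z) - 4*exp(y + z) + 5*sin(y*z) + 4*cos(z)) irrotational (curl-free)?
No, ∇×F = (-x*sin(x*z) + 5*z*cos(y*z) - 2*exp(y + z) - 4*cos(z), 5*x*y + 5*x*cos(x*z) - 2*z*exp(x*z), -5*x*z - 9*y**2 + z*sin(x*z) - 3*exp(x) + 5*cos(y))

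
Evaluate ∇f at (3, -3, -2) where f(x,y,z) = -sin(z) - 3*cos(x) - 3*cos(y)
(3*sin(3), -3*sin(3), -cos(2))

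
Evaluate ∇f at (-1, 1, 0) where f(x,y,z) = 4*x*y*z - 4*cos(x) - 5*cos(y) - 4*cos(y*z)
(-4*sin(1), 5*sin(1), -4)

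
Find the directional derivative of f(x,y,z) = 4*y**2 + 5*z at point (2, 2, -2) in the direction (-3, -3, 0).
-8*sqrt(2)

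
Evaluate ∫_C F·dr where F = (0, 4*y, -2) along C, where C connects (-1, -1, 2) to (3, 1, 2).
0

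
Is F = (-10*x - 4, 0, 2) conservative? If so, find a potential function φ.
Yes, F is conservative. φ = -5*x**2 - 4*x + 2*z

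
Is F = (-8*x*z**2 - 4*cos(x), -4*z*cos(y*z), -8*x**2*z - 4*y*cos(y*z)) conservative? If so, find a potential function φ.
Yes, F is conservative. φ = -4*x**2*z**2 - 4*sin(x) - 4*sin(y*z)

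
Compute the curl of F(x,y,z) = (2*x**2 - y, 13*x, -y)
(-1, 0, 14)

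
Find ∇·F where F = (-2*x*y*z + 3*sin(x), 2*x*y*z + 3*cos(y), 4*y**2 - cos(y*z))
2*x*z - 2*y*z + y*sin(y*z) - 3*sin(y) + 3*cos(x)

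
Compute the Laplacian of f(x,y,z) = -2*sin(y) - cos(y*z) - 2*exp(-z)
y**2*cos(y*z) + z**2*cos(y*z) + 2*sin(y) - 2*exp(-z)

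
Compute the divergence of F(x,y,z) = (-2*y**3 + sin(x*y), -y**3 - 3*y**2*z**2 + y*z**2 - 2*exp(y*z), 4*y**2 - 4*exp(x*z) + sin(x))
-4*x*exp(x*z) - 3*y**2 - 6*y*z**2 + y*cos(x*y) + z**2 - 2*z*exp(y*z)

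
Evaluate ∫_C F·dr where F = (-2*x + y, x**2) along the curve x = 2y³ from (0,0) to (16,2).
-1112/7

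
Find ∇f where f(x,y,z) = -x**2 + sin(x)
(-2*x + cos(x), 0, 0)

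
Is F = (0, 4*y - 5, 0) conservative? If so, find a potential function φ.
Yes, F is conservative. φ = y*(2*y - 5)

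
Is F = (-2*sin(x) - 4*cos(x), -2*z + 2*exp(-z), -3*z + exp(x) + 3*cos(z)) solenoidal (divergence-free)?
No, ∇·F = 4*sin(x) - 3*sin(z) - 2*cos(x) - 3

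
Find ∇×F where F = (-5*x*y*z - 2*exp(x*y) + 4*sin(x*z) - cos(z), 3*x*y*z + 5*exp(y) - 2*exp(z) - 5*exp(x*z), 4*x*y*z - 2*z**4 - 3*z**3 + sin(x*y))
(-3*x*y + 4*x*z + 5*x*exp(x*z) + x*cos(x*y) + 2*exp(z), -5*x*y + 4*x*cos(x*z) - 4*y*z - y*cos(x*y) + sin(z), 5*x*z + 2*x*exp(x*y) + 3*y*z - 5*z*exp(x*z))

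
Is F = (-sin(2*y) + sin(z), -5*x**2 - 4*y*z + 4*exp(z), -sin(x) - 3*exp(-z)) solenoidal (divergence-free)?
No, ∇·F = -4*z + 3*exp(-z)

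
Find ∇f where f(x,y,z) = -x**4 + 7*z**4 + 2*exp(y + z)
(-4*x**3, 2*exp(y + z), 28*z**3 + 2*exp(y + z))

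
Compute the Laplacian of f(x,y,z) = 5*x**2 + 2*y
10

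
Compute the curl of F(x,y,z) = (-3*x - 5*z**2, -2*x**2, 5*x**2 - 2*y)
(-2, -10*x - 10*z, -4*x)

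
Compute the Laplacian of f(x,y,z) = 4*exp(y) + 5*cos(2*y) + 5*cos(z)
4*exp(y) - 20*cos(2*y) - 5*cos(z)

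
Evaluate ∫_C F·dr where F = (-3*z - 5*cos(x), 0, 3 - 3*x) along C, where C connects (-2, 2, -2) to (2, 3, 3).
9 - 10*sin(2)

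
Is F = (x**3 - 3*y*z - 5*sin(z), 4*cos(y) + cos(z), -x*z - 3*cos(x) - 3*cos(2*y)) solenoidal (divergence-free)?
No, ∇·F = 3*x**2 - x - 4*sin(y)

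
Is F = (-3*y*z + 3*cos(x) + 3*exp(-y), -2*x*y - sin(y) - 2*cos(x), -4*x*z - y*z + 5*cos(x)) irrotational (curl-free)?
No, ∇×F = (-z, -3*y + 4*z + 5*sin(x), -2*y + 3*z + 2*sin(x) + 3*exp(-y))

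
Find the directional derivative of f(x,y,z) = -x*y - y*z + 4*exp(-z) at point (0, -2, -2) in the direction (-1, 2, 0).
2*sqrt(5)/5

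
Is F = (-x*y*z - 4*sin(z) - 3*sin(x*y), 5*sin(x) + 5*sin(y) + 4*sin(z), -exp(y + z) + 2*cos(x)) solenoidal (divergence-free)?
No, ∇·F = -y*z - 3*y*cos(x*y) - exp(y + z) + 5*cos(y)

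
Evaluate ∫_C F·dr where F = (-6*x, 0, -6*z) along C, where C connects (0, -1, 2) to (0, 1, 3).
-15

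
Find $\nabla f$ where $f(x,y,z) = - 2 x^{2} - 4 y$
(-4*x, -4, 0)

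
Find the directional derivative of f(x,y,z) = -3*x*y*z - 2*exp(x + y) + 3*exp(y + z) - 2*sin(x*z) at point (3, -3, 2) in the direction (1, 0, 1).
sqrt(2)*(-10*E*cos(6) + 3 + 43*E)*exp(-1)/2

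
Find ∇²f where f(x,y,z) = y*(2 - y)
-2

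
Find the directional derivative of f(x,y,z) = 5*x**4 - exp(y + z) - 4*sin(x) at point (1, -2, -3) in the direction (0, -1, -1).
sqrt(2)*exp(-5)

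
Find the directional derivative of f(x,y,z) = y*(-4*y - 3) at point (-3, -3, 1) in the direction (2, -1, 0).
-21*sqrt(5)/5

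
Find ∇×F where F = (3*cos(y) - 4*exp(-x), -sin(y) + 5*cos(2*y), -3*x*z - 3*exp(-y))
(3*exp(-y), 3*z, 3*sin(y))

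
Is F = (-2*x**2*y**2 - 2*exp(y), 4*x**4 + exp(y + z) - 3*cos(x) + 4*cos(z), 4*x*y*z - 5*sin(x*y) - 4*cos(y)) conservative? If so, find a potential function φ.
No, ∇×F = (4*x*z - 5*x*cos(x*y) - exp(y + z) + 4*sin(y) + 4*sin(z), y*(-4*z + 5*cos(x*y)), 16*x**3 + 4*x**2*y + 2*exp(y) + 3*sin(x)) ≠ 0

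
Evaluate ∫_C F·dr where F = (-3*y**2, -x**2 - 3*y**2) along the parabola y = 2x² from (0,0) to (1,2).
-57/5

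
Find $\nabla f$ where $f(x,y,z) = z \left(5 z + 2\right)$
(0, 0, 10*z + 2)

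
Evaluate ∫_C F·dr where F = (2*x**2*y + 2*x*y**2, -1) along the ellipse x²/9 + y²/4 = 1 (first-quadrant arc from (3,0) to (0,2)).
-27*pi/4 - 20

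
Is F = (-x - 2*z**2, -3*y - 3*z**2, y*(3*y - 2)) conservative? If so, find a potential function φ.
No, ∇×F = (6*y + 6*z - 2, -4*z, 0) ≠ 0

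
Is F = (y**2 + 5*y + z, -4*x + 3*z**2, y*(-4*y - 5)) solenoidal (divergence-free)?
Yes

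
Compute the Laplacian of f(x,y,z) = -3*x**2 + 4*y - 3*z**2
-12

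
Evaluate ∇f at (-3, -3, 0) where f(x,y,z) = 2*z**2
(0, 0, 0)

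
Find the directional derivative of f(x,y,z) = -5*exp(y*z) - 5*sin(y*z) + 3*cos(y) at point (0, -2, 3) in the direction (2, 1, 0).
sqrt(5)*(3*(-5*cos(6) + sin(2))*exp(6)/5 - 3)*exp(-6)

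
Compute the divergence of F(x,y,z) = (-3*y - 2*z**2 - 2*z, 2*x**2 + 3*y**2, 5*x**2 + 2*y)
6*y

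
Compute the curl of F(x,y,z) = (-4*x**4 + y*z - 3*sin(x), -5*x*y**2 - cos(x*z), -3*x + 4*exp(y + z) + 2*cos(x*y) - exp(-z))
(-2*x*sin(x*y) - x*sin(x*z) + 4*exp(y + z), 2*y*sin(x*y) + y + 3, -5*y**2 + z*sin(x*z) - z)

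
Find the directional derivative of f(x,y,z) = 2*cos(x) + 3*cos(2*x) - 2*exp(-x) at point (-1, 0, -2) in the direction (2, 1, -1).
2*sqrt(6)*(sin(1) + E + 3*sin(2))/3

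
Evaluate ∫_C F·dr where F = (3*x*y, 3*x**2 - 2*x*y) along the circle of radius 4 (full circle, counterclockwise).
0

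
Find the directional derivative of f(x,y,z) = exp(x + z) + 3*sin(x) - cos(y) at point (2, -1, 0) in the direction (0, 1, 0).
-sin(1)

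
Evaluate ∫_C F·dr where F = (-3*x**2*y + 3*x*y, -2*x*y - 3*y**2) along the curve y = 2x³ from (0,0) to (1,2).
-393/35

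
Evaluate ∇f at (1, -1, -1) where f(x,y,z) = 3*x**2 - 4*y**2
(6, 8, 0)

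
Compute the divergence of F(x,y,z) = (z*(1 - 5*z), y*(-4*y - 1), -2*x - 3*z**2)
-8*y - 6*z - 1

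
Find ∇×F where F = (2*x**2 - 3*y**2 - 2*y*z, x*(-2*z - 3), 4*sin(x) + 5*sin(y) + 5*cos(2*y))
(2*x - 10*sin(2*y) + 5*cos(y), -2*y - 4*cos(x), 6*y - 3)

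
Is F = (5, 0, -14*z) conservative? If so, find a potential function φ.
Yes, F is conservative. φ = 5*x - 7*z**2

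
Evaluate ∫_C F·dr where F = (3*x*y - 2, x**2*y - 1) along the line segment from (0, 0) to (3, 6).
123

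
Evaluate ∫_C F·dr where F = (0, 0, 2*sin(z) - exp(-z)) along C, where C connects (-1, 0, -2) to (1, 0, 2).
-2*sinh(2)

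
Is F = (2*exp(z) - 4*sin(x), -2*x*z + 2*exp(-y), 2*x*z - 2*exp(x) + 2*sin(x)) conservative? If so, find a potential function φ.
No, ∇×F = (2*x, -2*z + 2*exp(x) + 2*exp(z) - 2*cos(x), -2*z) ≠ 0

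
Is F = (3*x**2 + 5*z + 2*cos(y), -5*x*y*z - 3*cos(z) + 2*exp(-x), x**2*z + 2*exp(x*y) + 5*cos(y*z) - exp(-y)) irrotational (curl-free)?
No, ∇×F = (5*x*y + 2*x*exp(x*y) - 5*z*sin(y*z) - 3*sin(z) + exp(-y), -2*x*z - 2*y*exp(x*y) + 5, -5*y*z + 2*sin(y) - 2*exp(-x))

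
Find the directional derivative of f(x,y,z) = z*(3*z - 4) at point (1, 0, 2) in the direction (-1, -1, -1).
-8*sqrt(3)/3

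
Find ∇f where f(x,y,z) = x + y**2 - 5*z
(1, 2*y, -5)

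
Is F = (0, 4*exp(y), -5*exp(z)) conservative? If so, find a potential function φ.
Yes, F is conservative. φ = 4*exp(y) - 5*exp(z)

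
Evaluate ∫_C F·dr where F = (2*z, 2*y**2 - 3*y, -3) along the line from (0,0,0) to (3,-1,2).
-13/6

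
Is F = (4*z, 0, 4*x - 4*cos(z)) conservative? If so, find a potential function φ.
Yes, F is conservative. φ = 4*x*z - 4*sin(z)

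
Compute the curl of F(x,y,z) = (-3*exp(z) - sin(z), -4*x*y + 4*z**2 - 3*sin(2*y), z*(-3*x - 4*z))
(-8*z, 3*z - 3*exp(z) - cos(z), -4*y)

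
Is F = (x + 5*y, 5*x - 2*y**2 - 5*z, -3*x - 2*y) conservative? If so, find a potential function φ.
No, ∇×F = (3, 3, 0) ≠ 0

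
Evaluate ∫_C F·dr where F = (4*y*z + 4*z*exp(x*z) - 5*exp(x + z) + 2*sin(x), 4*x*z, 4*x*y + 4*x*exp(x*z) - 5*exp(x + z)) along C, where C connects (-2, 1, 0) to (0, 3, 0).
-7 + 2*cos(2) + 5*exp(-2)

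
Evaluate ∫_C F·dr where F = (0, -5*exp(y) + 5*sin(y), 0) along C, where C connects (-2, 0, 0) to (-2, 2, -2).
-5*exp(2) - 5*cos(2) + 10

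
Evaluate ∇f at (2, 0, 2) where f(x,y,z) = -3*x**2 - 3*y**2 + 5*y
(-12, 5, 0)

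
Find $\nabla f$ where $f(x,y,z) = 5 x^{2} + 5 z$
(10*x, 0, 5)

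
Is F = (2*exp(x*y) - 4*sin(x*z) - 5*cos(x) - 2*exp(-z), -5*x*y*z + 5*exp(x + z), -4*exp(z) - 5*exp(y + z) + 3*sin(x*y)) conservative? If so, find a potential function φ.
No, ∇×F = (5*x*y + 3*x*cos(x*y) - 5*exp(x + z) - 5*exp(y + z), -4*x*cos(x*z) - 3*y*cos(x*y) + 2*exp(-z), -2*x*exp(x*y) - 5*y*z + 5*exp(x + z)) ≠ 0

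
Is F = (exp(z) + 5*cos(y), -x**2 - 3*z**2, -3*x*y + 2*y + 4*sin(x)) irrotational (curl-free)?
No, ∇×F = (-3*x + 6*z + 2, 3*y + exp(z) - 4*cos(x), -2*x + 5*sin(y))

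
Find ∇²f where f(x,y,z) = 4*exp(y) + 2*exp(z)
4*exp(y) + 2*exp(z)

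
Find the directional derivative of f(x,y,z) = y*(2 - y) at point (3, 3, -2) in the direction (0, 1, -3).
-2*sqrt(10)/5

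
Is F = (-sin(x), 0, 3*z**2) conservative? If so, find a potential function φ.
Yes, F is conservative. φ = z**3 + cos(x)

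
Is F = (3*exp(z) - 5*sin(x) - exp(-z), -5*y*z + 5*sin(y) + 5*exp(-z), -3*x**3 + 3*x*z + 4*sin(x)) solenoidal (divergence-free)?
No, ∇·F = 3*x - 5*z - 5*cos(x) + 5*cos(y)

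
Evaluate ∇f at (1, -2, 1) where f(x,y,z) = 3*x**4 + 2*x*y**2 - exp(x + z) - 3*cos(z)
(20 - exp(2), -8, -exp(2) + 3*sin(1))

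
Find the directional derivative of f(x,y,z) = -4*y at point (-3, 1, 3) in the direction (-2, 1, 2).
-4/3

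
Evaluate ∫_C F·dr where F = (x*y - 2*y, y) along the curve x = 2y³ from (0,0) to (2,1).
-11/14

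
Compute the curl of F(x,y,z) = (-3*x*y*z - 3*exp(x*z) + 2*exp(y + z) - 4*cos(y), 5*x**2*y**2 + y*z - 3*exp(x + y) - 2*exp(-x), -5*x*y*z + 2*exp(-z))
(-5*x*z - y, -3*x*y - 3*x*exp(x*z) + 5*y*z + 2*exp(y + z), ((10*x*y**2 + 3*x*z - 3*exp(x + y) - 2*exp(y + z) - 4*sin(y))*exp(x) + 2)*exp(-x))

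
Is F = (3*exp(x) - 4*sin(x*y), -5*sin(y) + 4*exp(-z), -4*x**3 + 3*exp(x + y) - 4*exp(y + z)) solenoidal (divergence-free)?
No, ∇·F = -4*y*cos(x*y) + 3*exp(x) - 4*exp(y + z) - 5*cos(y)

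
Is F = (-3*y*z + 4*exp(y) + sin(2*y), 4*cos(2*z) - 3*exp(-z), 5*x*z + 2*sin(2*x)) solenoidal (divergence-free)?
No, ∇·F = 5*x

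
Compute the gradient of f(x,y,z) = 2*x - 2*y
(2, -2, 0)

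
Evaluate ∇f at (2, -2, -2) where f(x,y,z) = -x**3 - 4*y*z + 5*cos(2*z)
(-12, 8, 10*sin(4) + 8)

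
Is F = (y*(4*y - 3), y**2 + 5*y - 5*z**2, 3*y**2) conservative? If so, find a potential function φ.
No, ∇×F = (6*y + 10*z, 0, 3 - 8*y) ≠ 0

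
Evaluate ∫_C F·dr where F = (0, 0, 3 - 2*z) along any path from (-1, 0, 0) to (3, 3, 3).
0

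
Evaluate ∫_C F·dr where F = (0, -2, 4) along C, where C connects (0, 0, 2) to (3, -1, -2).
-14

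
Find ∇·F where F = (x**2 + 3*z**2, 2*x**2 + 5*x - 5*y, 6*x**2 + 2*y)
2*x - 5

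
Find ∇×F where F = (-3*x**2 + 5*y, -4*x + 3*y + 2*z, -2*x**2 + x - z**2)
(-2, 4*x - 1, -9)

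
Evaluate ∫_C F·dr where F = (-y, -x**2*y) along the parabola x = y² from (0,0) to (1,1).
-5/6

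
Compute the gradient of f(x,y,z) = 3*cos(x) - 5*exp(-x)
(-3*sin(x) + 5*exp(-x), 0, 0)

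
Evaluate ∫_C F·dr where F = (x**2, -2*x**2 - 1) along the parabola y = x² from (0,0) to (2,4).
-52/3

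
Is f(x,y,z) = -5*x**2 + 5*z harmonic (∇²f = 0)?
No, ∇²f = -10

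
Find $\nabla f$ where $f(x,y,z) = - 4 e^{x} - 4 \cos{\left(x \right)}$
(-4*exp(x) + 4*sin(x), 0, 0)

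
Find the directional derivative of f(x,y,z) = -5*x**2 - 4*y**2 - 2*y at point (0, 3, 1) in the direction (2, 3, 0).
-6*sqrt(13)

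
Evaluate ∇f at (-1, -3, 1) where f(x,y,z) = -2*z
(0, 0, -2)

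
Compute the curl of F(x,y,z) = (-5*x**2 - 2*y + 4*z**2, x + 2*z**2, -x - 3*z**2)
(-4*z, 8*z + 1, 3)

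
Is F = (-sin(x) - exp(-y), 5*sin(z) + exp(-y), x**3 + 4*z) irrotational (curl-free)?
No, ∇×F = (-5*cos(z), -3*x**2, -exp(-y))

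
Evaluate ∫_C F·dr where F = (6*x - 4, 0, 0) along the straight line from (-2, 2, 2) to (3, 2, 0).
-5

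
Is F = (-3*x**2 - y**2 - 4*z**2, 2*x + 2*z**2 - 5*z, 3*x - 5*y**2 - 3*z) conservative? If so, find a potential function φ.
No, ∇×F = (-10*y - 4*z + 5, -8*z - 3, 2*y + 2) ≠ 0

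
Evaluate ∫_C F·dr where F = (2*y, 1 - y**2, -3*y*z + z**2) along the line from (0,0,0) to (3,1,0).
11/3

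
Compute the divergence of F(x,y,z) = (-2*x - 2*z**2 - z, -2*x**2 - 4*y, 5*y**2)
-6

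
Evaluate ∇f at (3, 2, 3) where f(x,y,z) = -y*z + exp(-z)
(0, -3, -2 - exp(-3))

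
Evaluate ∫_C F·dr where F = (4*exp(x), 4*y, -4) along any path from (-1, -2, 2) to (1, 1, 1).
-2 + 8*sinh(1)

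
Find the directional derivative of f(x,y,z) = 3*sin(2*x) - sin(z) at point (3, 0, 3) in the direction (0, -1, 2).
-2*sqrt(5)*cos(3)/5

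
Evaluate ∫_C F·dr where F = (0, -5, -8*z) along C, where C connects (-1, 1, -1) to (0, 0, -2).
-7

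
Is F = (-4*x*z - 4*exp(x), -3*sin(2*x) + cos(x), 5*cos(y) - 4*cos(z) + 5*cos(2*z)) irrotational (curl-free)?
No, ∇×F = (-5*sin(y), -4*x, -sin(x) - 6*cos(2*x))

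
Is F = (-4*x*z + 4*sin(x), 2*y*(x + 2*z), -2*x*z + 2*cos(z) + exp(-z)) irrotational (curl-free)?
No, ∇×F = (-4*y, -4*x + 2*z, 2*y)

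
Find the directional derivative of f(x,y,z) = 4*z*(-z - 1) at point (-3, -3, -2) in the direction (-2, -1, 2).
8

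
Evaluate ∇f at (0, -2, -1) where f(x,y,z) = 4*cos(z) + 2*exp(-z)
(0, 0, -2*E + 4*sin(1))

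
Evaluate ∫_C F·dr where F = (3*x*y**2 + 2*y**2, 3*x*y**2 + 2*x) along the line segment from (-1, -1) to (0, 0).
-11/6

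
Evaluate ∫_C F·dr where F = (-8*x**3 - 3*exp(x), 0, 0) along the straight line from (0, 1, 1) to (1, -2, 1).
1 - 3*E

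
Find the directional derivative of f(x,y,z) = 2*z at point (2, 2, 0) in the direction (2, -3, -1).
-sqrt(14)/7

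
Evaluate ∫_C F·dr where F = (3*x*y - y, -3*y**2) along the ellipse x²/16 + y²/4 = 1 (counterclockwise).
8*pi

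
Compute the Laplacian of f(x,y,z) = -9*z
0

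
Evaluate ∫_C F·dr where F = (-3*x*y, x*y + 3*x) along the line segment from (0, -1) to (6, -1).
54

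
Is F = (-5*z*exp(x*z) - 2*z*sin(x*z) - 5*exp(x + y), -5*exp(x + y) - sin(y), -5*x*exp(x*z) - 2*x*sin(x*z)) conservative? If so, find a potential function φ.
Yes, F is conservative. φ = -5*exp(x*z) - 5*exp(x + y) + cos(y) + 2*cos(x*z)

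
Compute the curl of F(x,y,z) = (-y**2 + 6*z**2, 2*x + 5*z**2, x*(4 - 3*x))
(-10*z, 6*x + 12*z - 4, 2*y + 2)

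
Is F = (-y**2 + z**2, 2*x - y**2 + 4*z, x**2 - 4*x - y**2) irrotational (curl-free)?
No, ∇×F = (-2*y - 4, -2*x + 2*z + 4, 2*y + 2)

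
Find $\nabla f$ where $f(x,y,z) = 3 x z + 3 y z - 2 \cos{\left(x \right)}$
(3*z + 2*sin(x), 3*z, 3*x + 3*y)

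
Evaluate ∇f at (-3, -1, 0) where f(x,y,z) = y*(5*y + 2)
(0, -8, 0)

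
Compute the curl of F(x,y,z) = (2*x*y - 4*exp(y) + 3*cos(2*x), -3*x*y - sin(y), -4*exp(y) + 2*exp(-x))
(-4*exp(y), 2*exp(-x), -2*x - 3*y + 4*exp(y))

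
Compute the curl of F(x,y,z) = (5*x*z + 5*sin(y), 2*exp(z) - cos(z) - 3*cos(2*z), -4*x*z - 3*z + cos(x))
(-2*exp(z) - sin(z) - 6*sin(2*z), 5*x + 4*z + sin(x), -5*cos(y))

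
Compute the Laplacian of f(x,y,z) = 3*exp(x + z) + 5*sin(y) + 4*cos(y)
6*exp(x + z) - 5*sin(y) - 4*cos(y)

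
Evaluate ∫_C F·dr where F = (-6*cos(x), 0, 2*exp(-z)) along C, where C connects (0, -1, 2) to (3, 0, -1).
-2*E - 6*sin(3) + 2*exp(-2)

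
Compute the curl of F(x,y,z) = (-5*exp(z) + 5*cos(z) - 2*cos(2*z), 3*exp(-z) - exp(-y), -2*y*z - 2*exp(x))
(-2*z + 3*exp(-z), 2*exp(x) - 5*exp(z) - 5*sin(z) + 4*sin(2*z), 0)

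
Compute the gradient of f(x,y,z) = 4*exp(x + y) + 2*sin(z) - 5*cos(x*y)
(5*y*sin(x*y) + 4*exp(x + y), 5*x*sin(x*y) + 4*exp(x + y), 2*cos(z))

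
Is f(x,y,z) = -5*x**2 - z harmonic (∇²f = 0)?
No, ∇²f = -10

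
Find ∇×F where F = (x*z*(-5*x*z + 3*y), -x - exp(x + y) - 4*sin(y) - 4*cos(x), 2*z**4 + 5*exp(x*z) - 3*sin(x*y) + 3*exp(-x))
(-3*x*cos(x*y), -10*x**2*z + 3*x*y + 3*y*cos(x*y) - 5*z*exp(x*z) + 3*exp(-x), -3*x*z - exp(x + y) + 4*sin(x) - 1)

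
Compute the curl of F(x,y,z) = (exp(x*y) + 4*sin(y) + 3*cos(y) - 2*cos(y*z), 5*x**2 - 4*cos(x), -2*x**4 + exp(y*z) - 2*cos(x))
(z*exp(y*z), 8*x**3 + 2*y*sin(y*z) - 2*sin(x), -x*exp(x*y) + 10*x - 2*z*sin(y*z) + 4*sin(x) + 3*sin(y) - 4*cos(y))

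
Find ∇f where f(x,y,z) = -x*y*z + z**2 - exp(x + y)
(-y*z - exp(x + y), -x*z - exp(x + y), -x*y + 2*z)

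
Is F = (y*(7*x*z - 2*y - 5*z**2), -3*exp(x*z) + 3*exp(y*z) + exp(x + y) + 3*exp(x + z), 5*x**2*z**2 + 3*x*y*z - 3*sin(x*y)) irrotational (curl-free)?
No, ∇×F = (3*x*z + 3*x*exp(x*z) - 3*x*cos(x*y) - 3*y*exp(y*z) - 3*exp(x + z), 7*x*y - 10*x*z**2 - 13*y*z + 3*y*cos(x*y), -7*x*z + 4*y + 5*z**2 - 3*z*exp(x*z) + exp(x + y) + 3*exp(x + z))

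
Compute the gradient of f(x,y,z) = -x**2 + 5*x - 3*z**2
(5 - 2*x, 0, -6*z)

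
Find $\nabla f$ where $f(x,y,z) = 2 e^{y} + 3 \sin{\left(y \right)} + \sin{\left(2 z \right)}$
(0, 2*exp(y) + 3*cos(y), 2*cos(2*z))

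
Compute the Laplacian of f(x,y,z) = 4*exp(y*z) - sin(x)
4*y**2*exp(y*z) + 4*z**2*exp(y*z) + sin(x)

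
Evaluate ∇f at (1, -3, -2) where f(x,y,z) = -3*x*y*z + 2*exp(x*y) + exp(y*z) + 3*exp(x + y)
(-18 - 6*exp(-3) + 3*exp(-2), -2*exp(6) + 2*exp(-3) + 3*exp(-2) + 6, 9 - 3*exp(6))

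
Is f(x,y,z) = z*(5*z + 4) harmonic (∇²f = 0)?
No, ∇²f = 10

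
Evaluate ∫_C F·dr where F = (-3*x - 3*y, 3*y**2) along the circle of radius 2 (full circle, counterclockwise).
12*pi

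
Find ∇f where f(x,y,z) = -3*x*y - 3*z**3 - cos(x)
(-3*y + sin(x), -3*x, -9*z**2)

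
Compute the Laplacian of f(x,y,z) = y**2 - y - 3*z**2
-4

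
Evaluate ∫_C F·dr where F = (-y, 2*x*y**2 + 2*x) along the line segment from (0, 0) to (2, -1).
-2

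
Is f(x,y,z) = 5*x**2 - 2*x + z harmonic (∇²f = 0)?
No, ∇²f = 10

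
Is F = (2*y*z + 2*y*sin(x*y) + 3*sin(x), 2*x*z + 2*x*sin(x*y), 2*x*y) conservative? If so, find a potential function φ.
Yes, F is conservative. φ = 2*x*y*z - 3*cos(x) - 2*cos(x*y)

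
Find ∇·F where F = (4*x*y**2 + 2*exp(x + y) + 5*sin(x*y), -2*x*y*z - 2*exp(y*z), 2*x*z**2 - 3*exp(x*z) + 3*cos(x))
2*x*z - 3*x*exp(x*z) + 4*y**2 + 5*y*cos(x*y) - 2*z*exp(y*z) + 2*exp(x + y)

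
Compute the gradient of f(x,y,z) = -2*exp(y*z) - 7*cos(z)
(0, -2*z*exp(y*z), -2*y*exp(y*z) + 7*sin(z))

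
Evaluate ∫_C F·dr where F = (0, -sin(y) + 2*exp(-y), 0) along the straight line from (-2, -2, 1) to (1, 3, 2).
cos(3) - 2*exp(-3) - cos(2) + 2*exp(2)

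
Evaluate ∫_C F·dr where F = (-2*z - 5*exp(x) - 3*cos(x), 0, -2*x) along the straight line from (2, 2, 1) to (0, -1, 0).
-1 + 3*sin(2) + 5*exp(2)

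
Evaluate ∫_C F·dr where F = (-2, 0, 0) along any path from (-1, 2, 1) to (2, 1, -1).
-6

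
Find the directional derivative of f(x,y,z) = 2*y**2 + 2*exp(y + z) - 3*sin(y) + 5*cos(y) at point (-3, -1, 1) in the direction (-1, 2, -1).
sqrt(6)*(-1 - cos(1) + 5*sin(1)/3)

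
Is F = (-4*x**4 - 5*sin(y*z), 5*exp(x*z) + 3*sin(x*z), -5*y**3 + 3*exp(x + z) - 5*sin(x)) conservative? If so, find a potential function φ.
No, ∇×F = (-5*x*exp(x*z) - 3*x*cos(x*z) - 15*y**2, -5*y*cos(y*z) - 3*exp(x + z) + 5*cos(x), z*(5*exp(x*z) + 3*cos(x*z) + 5*cos(y*z))) ≠ 0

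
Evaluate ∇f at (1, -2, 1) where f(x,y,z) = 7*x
(7, 0, 0)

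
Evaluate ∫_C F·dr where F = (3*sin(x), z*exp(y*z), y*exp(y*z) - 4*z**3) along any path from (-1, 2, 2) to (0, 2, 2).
-3 + 3*cos(1)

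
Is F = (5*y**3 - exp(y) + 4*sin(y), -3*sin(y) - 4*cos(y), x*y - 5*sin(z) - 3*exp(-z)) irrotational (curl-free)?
No, ∇×F = (x, -y, -15*y**2 + exp(y) - 4*cos(y))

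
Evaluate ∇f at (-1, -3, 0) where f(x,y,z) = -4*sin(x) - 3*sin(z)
(-4*cos(1), 0, -3)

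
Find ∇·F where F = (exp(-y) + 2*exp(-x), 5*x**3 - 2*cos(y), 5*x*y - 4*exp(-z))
2*sin(y) + 4*exp(-z) - 2*exp(-x)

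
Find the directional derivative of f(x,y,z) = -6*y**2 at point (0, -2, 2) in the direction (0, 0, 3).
0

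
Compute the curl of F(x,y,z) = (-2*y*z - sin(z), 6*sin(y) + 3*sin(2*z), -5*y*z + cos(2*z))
(-5*z - 6*cos(2*z), -2*y - cos(z), 2*z)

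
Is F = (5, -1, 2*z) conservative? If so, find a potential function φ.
Yes, F is conservative. φ = 5*x - y + z**2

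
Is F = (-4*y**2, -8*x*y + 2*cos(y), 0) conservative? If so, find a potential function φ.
Yes, F is conservative. φ = -4*x*y**2 + 2*sin(y)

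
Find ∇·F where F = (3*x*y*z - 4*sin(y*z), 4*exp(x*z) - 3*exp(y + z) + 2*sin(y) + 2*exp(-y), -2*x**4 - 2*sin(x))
3*y*z - 3*exp(y + z) + 2*cos(y) - 2*exp(-y)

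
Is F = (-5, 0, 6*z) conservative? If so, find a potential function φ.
Yes, F is conservative. φ = -5*x + 3*z**2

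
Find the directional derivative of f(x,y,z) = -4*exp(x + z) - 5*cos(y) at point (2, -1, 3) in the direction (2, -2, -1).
-4*exp(5)/3 + 10*sin(1)/3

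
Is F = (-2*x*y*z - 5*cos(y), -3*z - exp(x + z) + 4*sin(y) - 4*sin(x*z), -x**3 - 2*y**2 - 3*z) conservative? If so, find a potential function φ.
No, ∇×F = (4*x*cos(x*z) - 4*y + exp(x + z) + 3, x*(3*x - 2*y), 2*x*z - 4*z*cos(x*z) - exp(x + z) - 5*sin(y)) ≠ 0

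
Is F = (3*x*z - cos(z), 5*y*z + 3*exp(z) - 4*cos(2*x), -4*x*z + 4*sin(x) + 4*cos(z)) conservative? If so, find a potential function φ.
No, ∇×F = (-5*y - 3*exp(z), 3*x + 4*z + sin(z) - 4*cos(x), 8*sin(2*x)) ≠ 0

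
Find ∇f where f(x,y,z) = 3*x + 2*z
(3, 0, 2)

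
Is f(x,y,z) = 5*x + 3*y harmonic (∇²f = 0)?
Yes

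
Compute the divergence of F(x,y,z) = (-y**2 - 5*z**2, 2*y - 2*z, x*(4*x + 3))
2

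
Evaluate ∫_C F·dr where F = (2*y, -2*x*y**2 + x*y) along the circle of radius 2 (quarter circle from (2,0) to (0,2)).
8/3 - 4*pi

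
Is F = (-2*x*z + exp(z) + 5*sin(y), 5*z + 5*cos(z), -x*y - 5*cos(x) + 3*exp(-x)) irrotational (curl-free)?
No, ∇×F = (-x + 5*sin(z) - 5, -2*x + y + exp(z) - 5*sin(x) + 3*exp(-x), -5*cos(y))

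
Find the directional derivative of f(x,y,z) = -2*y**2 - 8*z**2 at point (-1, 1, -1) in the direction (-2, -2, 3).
56*sqrt(17)/17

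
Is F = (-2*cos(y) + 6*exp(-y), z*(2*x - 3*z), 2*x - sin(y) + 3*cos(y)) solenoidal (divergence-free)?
Yes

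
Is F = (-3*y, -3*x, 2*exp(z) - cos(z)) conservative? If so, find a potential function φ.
Yes, F is conservative. φ = -3*x*y + 2*exp(z) - sin(z)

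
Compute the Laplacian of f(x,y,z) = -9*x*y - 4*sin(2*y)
16*sin(2*y)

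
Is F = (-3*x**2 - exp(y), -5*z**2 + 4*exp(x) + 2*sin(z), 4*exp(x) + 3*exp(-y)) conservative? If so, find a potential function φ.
No, ∇×F = (10*z - 2*cos(z) - 3*exp(-y), -4*exp(x), 4*exp(x) + exp(y)) ≠ 0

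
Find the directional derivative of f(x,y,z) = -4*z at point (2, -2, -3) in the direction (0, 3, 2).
-8*sqrt(13)/13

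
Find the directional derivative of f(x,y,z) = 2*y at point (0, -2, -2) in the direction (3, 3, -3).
2*sqrt(3)/3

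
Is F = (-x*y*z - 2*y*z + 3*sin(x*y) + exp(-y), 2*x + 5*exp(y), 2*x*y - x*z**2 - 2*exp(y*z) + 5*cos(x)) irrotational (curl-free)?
No, ∇×F = (2*x - 2*z*exp(y*z), -x*y - 4*y + z**2 + 5*sin(x), x*z - 3*x*cos(x*y) + 2*z + 2 + exp(-y))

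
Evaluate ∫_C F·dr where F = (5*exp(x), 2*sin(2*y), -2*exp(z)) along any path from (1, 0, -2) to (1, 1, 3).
-2*exp(3) + 2*exp(-2) - cos(2) + 1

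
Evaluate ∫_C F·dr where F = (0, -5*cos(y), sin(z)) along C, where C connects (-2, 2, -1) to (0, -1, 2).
-cos(2) + cos(1) + 5*sin(1) + 5*sin(2)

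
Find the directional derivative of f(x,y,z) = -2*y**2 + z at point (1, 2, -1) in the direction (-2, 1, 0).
-8*sqrt(5)/5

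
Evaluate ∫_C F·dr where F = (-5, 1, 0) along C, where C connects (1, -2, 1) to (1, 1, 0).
3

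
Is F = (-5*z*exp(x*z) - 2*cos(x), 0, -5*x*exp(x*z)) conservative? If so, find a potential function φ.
Yes, F is conservative. φ = -5*exp(x*z) - 2*sin(x)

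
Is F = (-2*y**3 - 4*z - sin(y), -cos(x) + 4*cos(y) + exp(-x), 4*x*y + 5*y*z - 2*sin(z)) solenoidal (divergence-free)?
No, ∇·F = 5*y - 4*sin(y) - 2*cos(z)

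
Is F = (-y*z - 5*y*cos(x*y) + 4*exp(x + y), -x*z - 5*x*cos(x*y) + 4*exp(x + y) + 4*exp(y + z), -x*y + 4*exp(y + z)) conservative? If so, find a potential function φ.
Yes, F is conservative. φ = -x*y*z + 4*exp(x + y) + 4*exp(y + z) - 5*sin(x*y)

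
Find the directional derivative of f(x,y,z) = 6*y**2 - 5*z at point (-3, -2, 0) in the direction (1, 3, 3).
-87*sqrt(19)/19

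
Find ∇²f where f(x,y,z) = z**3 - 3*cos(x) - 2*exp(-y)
6*z + 3*cos(x) - 2*exp(-y)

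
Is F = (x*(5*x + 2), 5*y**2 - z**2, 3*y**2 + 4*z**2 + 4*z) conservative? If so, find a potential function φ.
No, ∇×F = (6*y + 2*z, 0, 0) ≠ 0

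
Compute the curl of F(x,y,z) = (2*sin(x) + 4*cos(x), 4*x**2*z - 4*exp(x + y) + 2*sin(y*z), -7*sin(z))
(-4*x**2 - 2*y*cos(y*z), 0, 8*x*z - 4*exp(x + y))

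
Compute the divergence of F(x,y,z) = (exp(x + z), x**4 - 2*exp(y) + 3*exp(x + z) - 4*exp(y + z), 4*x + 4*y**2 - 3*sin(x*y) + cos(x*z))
-x*sin(x*z) - 2*exp(y) + exp(x + z) - 4*exp(y + z)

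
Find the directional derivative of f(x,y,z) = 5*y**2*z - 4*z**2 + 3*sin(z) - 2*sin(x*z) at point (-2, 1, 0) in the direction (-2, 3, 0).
0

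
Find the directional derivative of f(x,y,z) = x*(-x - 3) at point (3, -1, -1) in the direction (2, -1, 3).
-9*sqrt(14)/7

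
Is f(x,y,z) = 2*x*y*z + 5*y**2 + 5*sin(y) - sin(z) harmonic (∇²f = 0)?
No, ∇²f = -5*sin(y) + sin(z) + 10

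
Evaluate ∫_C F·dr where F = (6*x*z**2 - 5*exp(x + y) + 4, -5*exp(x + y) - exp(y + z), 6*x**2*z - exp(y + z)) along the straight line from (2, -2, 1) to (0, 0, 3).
-exp(3) - 20 + exp(-1)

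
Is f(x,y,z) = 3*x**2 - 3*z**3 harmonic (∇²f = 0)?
No, ∇²f = 6 - 18*z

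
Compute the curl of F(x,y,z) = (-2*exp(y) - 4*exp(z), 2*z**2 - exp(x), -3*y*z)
(-7*z, -4*exp(z), -exp(x) + 2*exp(y))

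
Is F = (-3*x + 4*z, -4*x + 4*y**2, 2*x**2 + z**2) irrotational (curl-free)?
No, ∇×F = (0, 4 - 4*x, -4)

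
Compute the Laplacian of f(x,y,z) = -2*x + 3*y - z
0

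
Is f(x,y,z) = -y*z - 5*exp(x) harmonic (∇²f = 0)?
No, ∇²f = -5*exp(x)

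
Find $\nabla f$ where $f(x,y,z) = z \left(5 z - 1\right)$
(0, 0, 10*z - 1)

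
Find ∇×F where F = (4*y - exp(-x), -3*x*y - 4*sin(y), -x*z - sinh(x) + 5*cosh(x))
(0, z - 5*sinh(x) + cosh(x), -3*y - 4)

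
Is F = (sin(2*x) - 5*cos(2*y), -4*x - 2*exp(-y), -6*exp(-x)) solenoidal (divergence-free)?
No, ∇·F = 2*cos(2*x) + 2*exp(-y)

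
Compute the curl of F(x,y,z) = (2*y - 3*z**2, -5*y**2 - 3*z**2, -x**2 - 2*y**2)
(-4*y + 6*z, 2*x - 6*z, -2)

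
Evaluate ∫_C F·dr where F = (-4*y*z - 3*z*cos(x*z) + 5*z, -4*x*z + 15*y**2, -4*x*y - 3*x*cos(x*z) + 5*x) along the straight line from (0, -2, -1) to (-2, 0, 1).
3*sin(2) + 30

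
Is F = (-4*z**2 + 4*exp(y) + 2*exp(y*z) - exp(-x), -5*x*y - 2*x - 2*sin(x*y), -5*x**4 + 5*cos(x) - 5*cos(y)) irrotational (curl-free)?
No, ∇×F = (5*sin(y), 20*x**3 + 2*y*exp(y*z) - 8*z + 5*sin(x), -2*y*cos(x*y) - 5*y - 2*z*exp(y*z) - 4*exp(y) - 2)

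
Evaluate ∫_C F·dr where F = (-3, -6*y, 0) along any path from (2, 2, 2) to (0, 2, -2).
6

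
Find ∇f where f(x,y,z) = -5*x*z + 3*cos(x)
(-5*z - 3*sin(x), 0, -5*x)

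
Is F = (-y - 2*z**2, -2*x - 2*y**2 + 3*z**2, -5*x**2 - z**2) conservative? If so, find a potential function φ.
No, ∇×F = (-6*z, 10*x - 4*z, -1) ≠ 0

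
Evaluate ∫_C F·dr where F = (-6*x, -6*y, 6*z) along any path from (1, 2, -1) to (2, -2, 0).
-12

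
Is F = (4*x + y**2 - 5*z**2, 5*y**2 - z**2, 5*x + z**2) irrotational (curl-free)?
No, ∇×F = (2*z, -10*z - 5, -2*y)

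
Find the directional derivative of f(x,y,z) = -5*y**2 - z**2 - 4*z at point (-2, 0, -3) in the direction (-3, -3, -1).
-2*sqrt(19)/19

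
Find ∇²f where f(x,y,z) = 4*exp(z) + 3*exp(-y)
4*exp(z) + 3*exp(-y)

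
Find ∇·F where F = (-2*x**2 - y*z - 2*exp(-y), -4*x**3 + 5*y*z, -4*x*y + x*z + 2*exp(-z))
-3*x + 5*z - 2*exp(-z)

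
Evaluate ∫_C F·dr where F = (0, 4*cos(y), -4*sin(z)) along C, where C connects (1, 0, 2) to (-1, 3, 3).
4*sqrt(2)*sin(pi/4 + 3) - 4*cos(2)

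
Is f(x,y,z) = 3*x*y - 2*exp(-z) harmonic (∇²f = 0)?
No, ∇²f = -2*exp(-z)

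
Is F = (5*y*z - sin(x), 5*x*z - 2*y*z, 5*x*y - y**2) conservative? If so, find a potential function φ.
Yes, F is conservative. φ = 5*x*y*z - y**2*z + cos(x)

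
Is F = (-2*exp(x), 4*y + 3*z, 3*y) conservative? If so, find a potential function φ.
Yes, F is conservative. φ = 2*y**2 + 3*y*z - 2*exp(x)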